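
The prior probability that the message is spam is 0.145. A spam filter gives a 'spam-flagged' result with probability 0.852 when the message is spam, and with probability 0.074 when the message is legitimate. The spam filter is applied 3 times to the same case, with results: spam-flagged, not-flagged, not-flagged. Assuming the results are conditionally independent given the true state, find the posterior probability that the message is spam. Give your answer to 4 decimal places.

Posterior P(H) ≈ 0.0475

With H the event that the message is spam, the joint likelihood of the observed sequence is P(data|H) = 0.852·0.148·0.148 = 0.018662 and P(data|¬H) = 0.074·0.926·0.926 = 0.063453.
Bayes: P(H|data) = 0.145·0.018662 / (0.145·0.018662 + 0.855·0.063453) = 0.0027060/0.056959 = 0.0475.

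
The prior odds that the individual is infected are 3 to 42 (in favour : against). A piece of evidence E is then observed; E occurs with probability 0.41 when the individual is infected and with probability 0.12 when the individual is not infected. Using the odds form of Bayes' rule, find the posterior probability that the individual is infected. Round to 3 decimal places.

Posterior probability ≈ 0.196

Prior odds = 3/42 = 0.071429. In log-odds, ln(0.071429) = -2.6391.
Add log likelihood ratio: ln(3.4167) = 1.2287.
Posterior log-odds = -1.4104, so posterior odds = exp(-1.4104) = 0.24405. Converting, P(H|E) = 0.24405/1.2440 = 0.196.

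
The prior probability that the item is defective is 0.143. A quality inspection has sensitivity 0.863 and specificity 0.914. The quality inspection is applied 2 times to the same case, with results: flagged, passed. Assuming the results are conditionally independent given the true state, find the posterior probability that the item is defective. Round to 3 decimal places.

Posterior P(H) ≈ 0.201

With H the event that the item is defective, the joint likelihood of the observed sequence is P(data|H) = 0.863·0.137 = 0.11823 and P(data|¬H) = 0.086·0.914 = 0.078604.
Bayes: P(H|data) = 0.143·0.11823 / (0.143·0.11823 + 0.857·0.078604) = 0.016907/0.084271 = 0.2006.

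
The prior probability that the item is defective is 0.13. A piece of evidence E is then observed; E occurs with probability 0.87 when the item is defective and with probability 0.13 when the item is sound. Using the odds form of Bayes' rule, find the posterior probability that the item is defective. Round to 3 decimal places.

Posterior probability ≈ 0.500

Prior odds = 0.13/(1−0.13) = 0.14943.
Likelihood ratio for E = 0.87/0.13 = 6.6923.
Posterior odds = prior odds × LR = 1.0000.
Posterior probability = odds/(1+odds) = 1.0000/2.0000 = 0.500.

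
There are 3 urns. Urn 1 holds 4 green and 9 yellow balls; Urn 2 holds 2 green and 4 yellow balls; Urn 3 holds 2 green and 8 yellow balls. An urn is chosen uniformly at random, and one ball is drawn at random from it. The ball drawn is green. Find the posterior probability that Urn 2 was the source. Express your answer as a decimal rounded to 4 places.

Posterior probability ≈ 0.3963

Tabulate prior·likelihood by source: [1] prior 0.333333, lik 0.3077, product 0.1026; [2] prior 0.333333, lik 0.3333, product 0.1111; [3] prior 0.333333, lik 0.2, product 0.06667.
Normalizing constant = 0.28034; the posterior for Urn 2 is its product over the sum, 0.1111/0.28034 = 0.3963.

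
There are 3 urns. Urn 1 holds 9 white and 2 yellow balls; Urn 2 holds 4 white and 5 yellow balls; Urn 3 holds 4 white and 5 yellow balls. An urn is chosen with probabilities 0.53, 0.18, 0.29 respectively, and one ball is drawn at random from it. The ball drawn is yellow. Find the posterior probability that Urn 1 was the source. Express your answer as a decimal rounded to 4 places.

Tabulate prior·likelihood by source: [1] prior 0.53, lik 0.1818, product 0.09636; [2] prior 0.18, lik 0.5556, product 0.1000; [3] prior 0.29, lik 0.5556, product 0.1611.
Normalizing constant = 0.35747; the posterior for Urn 1 is its product over the sum, 0.09636/0.35747 = 0.2696.

Posterior probability ≈ 0.2696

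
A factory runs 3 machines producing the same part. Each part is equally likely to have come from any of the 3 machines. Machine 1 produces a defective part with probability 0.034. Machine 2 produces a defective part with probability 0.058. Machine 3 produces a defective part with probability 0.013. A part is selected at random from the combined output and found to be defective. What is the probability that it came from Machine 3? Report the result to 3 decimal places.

Tabulate prior·likelihood by source: [1] prior 0.333333, lik 0.034, product 0.01133; [2] prior 0.333333, lik 0.058, product 0.01933; [3] prior 0.333333, lik 0.013, product 0.004333.
Normalizing constant = 0.035000; the posterior for Machine 3 is its product over the sum, 0.004333/0.035000 = 0.124.

Posterior probability ≈ 0.124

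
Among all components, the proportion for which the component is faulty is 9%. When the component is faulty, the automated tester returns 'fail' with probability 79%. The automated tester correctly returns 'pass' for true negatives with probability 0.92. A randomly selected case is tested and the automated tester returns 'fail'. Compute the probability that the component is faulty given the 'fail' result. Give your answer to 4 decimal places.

Let H be the event that the component is faulty. P(H) = 0.09, so P(¬H) = 0.91. With E the 'fail' result, P(E|H) = 0.79 and P(E|¬H) = 0.08.
P(E) = 0.79·0.09 + 0.08·0.91 = 0.071100 + 0.072800 = 0.14390.
By Bayes' theorem, P(H|E) = 0.071100 / 0.14390 = 0.4941.

P(H | E) ≈ 0.4941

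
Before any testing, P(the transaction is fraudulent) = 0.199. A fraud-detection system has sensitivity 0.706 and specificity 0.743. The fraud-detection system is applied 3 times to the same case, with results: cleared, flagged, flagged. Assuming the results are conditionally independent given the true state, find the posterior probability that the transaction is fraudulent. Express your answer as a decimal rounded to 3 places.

Posterior P(H) ≈ 0.426

With H the event that the transaction is fraudulent, the joint likelihood of the observed sequence is P(data|H) = 0.294·0.706·0.706 = 0.14654 and P(data|¬H) = 0.743·0.257·0.257 = 0.049074.
Bayes: P(H|data) = 0.199·0.14654 / (0.199·0.14654 + 0.801·0.049074) = 0.029161/0.068470 = 0.4259.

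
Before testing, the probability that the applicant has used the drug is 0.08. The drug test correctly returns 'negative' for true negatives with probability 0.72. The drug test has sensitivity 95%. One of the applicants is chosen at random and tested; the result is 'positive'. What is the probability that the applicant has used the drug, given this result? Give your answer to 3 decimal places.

P(H | E) ≈ 0.228

Write H for 'the applicant has used the drug'. Prior odds H:¬H = 0.08/0.92 = 0.086957. For the 'positive' outcome, the likelihood ratio is 0.95/0.28 = 3.3929.
Posterior odds = 0.086957 × 3.3929 = 0.29503, so P(H|E) = 0.29503/(1+0.29503) = 0.228.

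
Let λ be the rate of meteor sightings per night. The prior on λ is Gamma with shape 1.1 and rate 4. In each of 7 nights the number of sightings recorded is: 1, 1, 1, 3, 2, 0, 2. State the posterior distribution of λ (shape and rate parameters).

Total count ∑xᵢ = 10 over n = 7 nights.
Gamma is conjugate to the Poisson likelihood: posterior is Gamma(shape = 1.1+10 = 11.1, rate = 4+7 = 11).

Posterior: Gamma(shape=11.1, rate=11)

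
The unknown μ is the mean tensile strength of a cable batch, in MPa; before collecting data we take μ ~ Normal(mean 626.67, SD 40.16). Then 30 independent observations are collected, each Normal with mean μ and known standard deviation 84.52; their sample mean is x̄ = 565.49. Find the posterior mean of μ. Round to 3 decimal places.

Posterior mean ≈ 573.361

Prior precision 1/τ₀² = 1/40.16² = 0.00062003; data precision n/σ² = 30/84.52² = 0.00419955.
Posterior precision = 0.00062003 + 0.00419955 = 0.00481958.
Posterior mean = (0.00062003·626.67 + 0.00419955·565.49) / 0.00481958 = 573.361.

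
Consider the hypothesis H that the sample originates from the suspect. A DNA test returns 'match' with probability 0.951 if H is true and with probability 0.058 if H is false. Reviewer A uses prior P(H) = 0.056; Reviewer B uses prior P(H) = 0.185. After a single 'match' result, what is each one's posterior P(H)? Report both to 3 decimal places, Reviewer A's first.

Reviewer A: 0.493; Reviewer B: 0.788

P('+'|H) = 0.951, P('+'|¬H) = 0.058.
Reviewer A: numerator 0.951·0.056 = 0.053256; evidence = 0.053256+0.058·0.944 = 0.10801; posterior = 0.493.
Reviewer B: numerator 0.951·0.185 = 0.17593; evidence = 0.17593+0.058·0.815 = 0.22320; posterior = 0.788.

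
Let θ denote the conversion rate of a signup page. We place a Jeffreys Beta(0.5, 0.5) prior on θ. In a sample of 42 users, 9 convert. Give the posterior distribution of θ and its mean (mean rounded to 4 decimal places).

The binomial likelihood is conjugate to the Beta prior: with 9 successes and 33 failures, the posterior is Beta(0.5+9, 0.5+33) = Beta(9.5, 33.5).
E[θ | data] = 9.5/(9.5+33.5) = 0.2209.

Posterior: Beta(9.5, 33.5); mean ≈ 0.2209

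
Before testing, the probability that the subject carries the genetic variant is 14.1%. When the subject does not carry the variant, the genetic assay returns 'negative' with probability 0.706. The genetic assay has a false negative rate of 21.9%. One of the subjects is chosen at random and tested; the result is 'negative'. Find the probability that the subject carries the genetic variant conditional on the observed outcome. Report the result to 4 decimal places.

P(H | E) ≈ 0.0485

Write H for 'the subject carries the genetic variant'. Prior odds H:¬H = 0.141/0.859 = 0.16414. For the 'negative' outcome, the likelihood ratio is 0.219/0.706 = 0.31020.
Posterior odds = 0.16414 × 0.31020 = 0.050917, so P(H|E) = 0.050917/(1+0.050917) = 0.0485.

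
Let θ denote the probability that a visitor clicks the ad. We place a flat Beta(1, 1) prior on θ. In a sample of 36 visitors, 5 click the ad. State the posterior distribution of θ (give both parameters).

Observing 5 successes and 31 failures updates Beta(1, 1) by adding the success and failure counts to the two shape parameters: α = 1+5 = 6, β = 1+31 = 32.

Posterior: Beta(6, 32)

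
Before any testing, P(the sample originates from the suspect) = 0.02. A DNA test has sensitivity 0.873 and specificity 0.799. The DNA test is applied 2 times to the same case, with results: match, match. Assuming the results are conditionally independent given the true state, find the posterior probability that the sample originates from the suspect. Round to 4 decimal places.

Posterior P(H) ≈ 0.2780

Let H be the event that the sample originates from the suspect; start with P(H) = 0.02. P('match'|H) = 0.873, P('match'|¬H) = 0.201.
Update on result 1 ('match'): P(H) ← 0.873·0.0200 / (0.873·0.0200 + 0.201·0.9800) = 0.017460/0.21444 = 0.0814.
Update on result 2 ('match'): P(H) ← 0.873·0.0814 / (0.873·0.0814 + 0.201·0.9186) = 0.071081/0.25572 = 0.2780.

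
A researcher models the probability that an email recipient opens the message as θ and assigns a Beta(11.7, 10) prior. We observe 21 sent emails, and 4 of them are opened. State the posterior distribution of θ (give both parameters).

The binomial likelihood is conjugate to the Beta prior: with 4 successes and 17 failures, the posterior is Beta(11.7+4, 10+17) = Beta(15.7, 27).

Posterior: Beta(15.7, 27)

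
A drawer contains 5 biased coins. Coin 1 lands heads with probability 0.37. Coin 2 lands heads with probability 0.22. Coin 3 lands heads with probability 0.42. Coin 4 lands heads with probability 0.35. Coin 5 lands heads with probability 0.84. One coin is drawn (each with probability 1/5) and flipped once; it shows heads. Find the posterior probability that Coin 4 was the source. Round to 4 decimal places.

Tabulate prior·likelihood by source: [1] prior 0.2, lik 0.37, product 0.07400; [2] prior 0.2, lik 0.22, product 0.04400; [3] prior 0.2, lik 0.42, product 0.08400; [4] prior 0.2, lik 0.35, product 0.07000; [5] prior 0.2, lik 0.84, product 0.1680.
Normalizing constant = 0.44000; the posterior for Coin 4 is its product over the sum, 0.07000/0.44000 = 0.1591.

Posterior probability ≈ 0.1591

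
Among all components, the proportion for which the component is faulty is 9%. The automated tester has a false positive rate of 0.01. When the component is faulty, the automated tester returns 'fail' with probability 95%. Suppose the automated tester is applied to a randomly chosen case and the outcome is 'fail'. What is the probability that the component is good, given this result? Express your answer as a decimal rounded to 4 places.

P(¬H | E) ≈ 0.0962

Write H for 'the component is faulty'. Prior odds H:¬H = 0.09/0.91 = 0.098901. For the 'fail' outcome, the likelihood ratio is 0.95/0.01 = 95.000.
Posterior odds = 0.098901 × 95.000 = 9.3956, so P(H|E) = 9.3956/(1+9.3956) = 0.9038. Then P(¬H|E) = 1 − 0.9038 = 0.0962.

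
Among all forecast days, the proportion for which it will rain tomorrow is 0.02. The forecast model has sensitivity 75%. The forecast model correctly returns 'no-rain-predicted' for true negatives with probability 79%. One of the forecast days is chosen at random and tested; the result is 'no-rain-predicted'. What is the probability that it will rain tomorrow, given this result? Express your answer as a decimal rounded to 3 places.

P(H | E) ≈ 0.006

Let H be the event that it will rain tomorrow. P(H) = 0.02, so P(¬H) = 0.98. With E the 'no-rain-predicted' result, P(E|H) = 0.25 and P(E|¬H) = 0.79.
P(E) = 0.25·0.02 + 0.79·0.98 = 0.0050000 + 0.77420 = 0.77920.
By Bayes' theorem, P(H|E) = 0.0050000 / 0.77920 = 0.006.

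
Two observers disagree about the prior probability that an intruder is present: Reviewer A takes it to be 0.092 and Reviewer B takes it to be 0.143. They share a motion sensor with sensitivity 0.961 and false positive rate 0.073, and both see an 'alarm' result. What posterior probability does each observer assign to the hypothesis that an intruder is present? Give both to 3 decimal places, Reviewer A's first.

P('+'|H) = 0.961, P('+'|¬H) = 0.073.
Reviewer A: numerator 0.961·0.092 = 0.088412; evidence = 0.088412+0.073·0.908 = 0.15470; posterior = 0.572.
Reviewer B: numerator 0.961·0.143 = 0.13742; evidence = 0.13742+0.073·0.857 = 0.19998; posterior = 0.687.

Reviewer A: 0.572; Reviewer B: 0.687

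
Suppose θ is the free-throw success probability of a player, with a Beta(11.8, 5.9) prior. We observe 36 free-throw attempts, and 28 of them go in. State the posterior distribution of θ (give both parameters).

Posterior: Beta(39.8, 13.9)

The binomial likelihood is conjugate to the Beta prior: with 28 successes and 8 failures, the posterior is Beta(11.8+28, 5.9+8) = Beta(39.8, 13.9).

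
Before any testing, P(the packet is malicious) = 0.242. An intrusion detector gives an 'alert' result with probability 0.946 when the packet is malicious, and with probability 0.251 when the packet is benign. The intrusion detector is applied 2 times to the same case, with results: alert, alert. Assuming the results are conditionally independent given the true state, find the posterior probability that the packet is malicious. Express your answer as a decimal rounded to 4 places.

Posterior P(H) ≈ 0.8193

Let H be the event that the packet is malicious; start with P(H) = 0.242. P('alert'|H) = 0.946, P('alert'|¬H) = 0.251.
Update on result 1 ('alert'): P(H) ← 0.946·0.2420 / (0.946·0.2420 + 0.251·0.7580) = 0.22893/0.41919 = 0.5461.
Update on result 2 ('alert'): P(H) ← 0.946·0.5461 / (0.946·0.5461 + 0.251·0.4539) = 0.51664/0.63056 = 0.8193.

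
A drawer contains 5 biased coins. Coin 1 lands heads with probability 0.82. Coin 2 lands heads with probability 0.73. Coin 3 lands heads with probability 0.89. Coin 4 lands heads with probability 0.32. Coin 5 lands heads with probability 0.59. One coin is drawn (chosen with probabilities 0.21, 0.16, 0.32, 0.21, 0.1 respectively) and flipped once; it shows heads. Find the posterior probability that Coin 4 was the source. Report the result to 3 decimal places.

Tabulate prior·likelihood by source: [1] prior 0.21, lik 0.82, product 0.1722; [2] prior 0.16, lik 0.73, product 0.1168; [3] prior 0.32, lik 0.89, product 0.2848; [4] prior 0.21, lik 0.32, product 0.06720; [5] prior 0.1, lik 0.59, product 0.05900.
Normalizing constant = 0.70000; the posterior for Coin 4 is its product over the sum, 0.06720/0.70000 = 0.096.

Posterior probability ≈ 0.096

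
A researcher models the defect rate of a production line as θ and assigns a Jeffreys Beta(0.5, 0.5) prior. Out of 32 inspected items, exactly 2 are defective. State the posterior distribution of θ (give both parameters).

Posterior: Beta(2.5, 30.5)

The binomial likelihood is conjugate to the Beta prior: with 2 successes and 30 failures, the posterior is Beta(0.5+2, 0.5+30) = Beta(2.5, 30.5).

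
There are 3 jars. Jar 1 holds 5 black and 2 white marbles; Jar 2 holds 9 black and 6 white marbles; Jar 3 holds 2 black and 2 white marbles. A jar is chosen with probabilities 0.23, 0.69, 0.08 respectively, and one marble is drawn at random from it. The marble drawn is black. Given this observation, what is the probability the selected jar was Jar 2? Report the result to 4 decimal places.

P(black|Jar 1) = 0.7143; P(black|Jar 2) = 0.6; P(black|Jar 3) = 0.5.
Prior × likelihood for each source: 0.23·0.7143=0.1643, 0.69·0.6=0.4140, 0.08·0.5=0.04000. Summing gives P(black) = 0.61829.
P(Jar 2 | black) = 0.4140 / 0.61829 = 0.6696.

Posterior probability ≈ 0.6696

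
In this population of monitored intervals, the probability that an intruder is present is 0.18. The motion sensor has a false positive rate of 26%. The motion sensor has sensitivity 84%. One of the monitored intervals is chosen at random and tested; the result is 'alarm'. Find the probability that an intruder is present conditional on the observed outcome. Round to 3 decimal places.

Write H for 'an intruder is present'. Prior odds H:¬H = 0.18/0.82 = 0.21951. For the 'alarm' outcome, the likelihood ratio is 0.84/0.26 = 3.2308.
Posterior odds = 0.21951 × 3.2308 = 0.70919, so P(H|E) = 0.70919/(1+0.70919) = 0.415.

P(H | E) ≈ 0.415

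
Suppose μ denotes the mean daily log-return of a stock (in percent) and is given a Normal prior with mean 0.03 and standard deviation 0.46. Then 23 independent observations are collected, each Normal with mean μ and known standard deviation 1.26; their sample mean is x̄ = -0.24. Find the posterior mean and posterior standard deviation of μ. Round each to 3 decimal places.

Posterior mean ≈ -0.174; posterior SD ≈ 0.228

With known σ, the Normal prior is conjugate. Weight on the data is w = (n/σ²)/(n/σ² + 1/τ₀²) = 14.4873/(14.4873+4.72590) = 0.75403.
Posterior mean = w·x̄ + (1−w)·μ₀ = 0.75403·-0.24 + 0.24597·0.03 = -0.174. Posterior variance = 1/(14.4873+4.72590) = 0.0520476, so SD = 0.228.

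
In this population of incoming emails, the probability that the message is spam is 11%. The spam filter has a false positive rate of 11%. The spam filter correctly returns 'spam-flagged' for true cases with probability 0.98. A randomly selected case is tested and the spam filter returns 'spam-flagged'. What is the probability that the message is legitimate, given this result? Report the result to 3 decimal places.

Let H be the event that the message is spam. P(H) = 0.11, so P(¬H) = 0.89. With E the 'spam-flagged' result, P(E|H) = 0.98 and P(E|¬H) = 0.11.
P(E) = 0.98·0.11 + 0.11·0.89 = 0.10780 + 0.097900 = 0.20570.
By Bayes' theorem, P(H|E) = 0.10780 / 0.20570 = 0.524. Hence P(¬H|E) = 1 − 0.524 = 0.476.

P(¬H | E) ≈ 0.476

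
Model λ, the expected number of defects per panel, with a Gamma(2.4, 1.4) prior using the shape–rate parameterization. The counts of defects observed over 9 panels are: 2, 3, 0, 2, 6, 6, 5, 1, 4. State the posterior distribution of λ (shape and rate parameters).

Posterior: Gamma(shape=31.4, rate=10.4)

The Poisson likelihood adds the total count to the shape and the number of exposure periods to the rate. Here ∑xᵢ = 29 and n = 9, so shape 2.4→31.4 and rate 1.4→10.4.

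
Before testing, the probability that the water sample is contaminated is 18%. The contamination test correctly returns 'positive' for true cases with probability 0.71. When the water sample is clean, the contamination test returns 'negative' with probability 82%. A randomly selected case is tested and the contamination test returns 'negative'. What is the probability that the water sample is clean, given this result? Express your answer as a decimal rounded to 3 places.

Let H be the event that the water sample is contaminated. P(H) = 0.18, so P(¬H) = 0.82. With E the 'negative' result, P(E|H) = 0.29 and P(E|¬H) = 0.82.
P(E) = 0.29·0.18 + 0.82·0.82 = 0.052200 + 0.67240 = 0.72460.
By Bayes' theorem, P(H|E) = 0.052200 / 0.72460 = 0.072. Hence P(¬H|E) = 1 − 0.072 = 0.928.

P(¬H | E) ≈ 0.928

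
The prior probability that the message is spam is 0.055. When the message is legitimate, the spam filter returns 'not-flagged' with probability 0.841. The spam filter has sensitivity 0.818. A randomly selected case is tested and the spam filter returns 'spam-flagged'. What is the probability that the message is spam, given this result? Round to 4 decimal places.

P(H | E) ≈ 0.2304

Let H be the event that the message is spam. P(H) = 0.055, so P(¬H) = 0.945. With E the 'spam-flagged' result, P(E|H) = 0.818 and P(E|¬H) = 0.159.
P(E) = 0.818·0.055 + 0.159·0.945 = 0.044990 + 0.15025 = 0.19525.
By Bayes' theorem, P(H|E) = 0.044990 / 0.19525 = 0.2304.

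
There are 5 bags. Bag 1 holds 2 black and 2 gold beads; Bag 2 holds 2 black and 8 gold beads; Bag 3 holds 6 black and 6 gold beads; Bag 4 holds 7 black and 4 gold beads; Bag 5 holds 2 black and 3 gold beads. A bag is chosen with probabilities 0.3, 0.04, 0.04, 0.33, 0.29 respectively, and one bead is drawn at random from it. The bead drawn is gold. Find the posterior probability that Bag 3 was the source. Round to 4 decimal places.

Tabulate prior·likelihood by source: [1] prior 0.3, lik 0.5, product 0.1500; [2] prior 0.04, lik 0.8, product 0.03200; [3] prior 0.04, lik 0.5, product 0.02000; [4] prior 0.33, lik 0.3636, product 0.1200; [5] prior 0.29, lik 0.6, product 0.1740.
Normalizing constant = 0.49600; the posterior for Bag 3 is its product over the sum, 0.02000/0.49600 = 0.0403.

Posterior probability ≈ 0.0403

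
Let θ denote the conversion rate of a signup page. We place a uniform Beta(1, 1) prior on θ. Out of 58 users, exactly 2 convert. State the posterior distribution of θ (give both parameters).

The binomial likelihood is conjugate to the Beta prior: with 2 successes and 56 failures, the posterior is Beta(1+2, 1+56) = Beta(3, 57).

Posterior: Beta(3, 57)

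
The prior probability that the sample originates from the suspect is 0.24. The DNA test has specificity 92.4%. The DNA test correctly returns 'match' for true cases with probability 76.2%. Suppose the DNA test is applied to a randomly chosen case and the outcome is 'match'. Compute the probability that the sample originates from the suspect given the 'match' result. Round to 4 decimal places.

P(H | E) ≈ 0.7600

Write H for 'the sample originates from the suspect'. Prior odds H:¬H = 0.24/0.76 = 0.31579. For the 'match' outcome, the likelihood ratio is 0.762/0.076 = 10.026.
Posterior odds = 0.31579 × 10.026 = 3.1662, so P(H|E) = 3.1662/(1+3.1662) = 0.7600.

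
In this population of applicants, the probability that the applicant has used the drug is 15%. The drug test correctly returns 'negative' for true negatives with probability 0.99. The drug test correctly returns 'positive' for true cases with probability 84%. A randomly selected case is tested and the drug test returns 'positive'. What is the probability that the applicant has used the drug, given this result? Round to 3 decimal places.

Let H be the event that the applicant has used the drug. P(H) = 0.15, so P(¬H) = 0.85. With E the 'positive' result, P(E|H) = 0.84 and P(E|¬H) = 0.01.
P(E) = 0.84·0.15 + 0.01·0.85 = 0.12600 + 0.0085000 = 0.13450.
By Bayes' theorem, P(H|E) = 0.12600 / 0.13450 = 0.937.

P(H | E) ≈ 0.937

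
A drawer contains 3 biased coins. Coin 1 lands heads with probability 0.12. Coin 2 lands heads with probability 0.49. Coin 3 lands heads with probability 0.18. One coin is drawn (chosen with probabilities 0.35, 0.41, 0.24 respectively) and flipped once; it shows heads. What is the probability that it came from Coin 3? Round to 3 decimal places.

Posterior probability ≈ 0.151

Tabulate prior·likelihood by source: [1] prior 0.35, lik 0.12, product 0.04200; [2] prior 0.41, lik 0.49, product 0.2009; [3] prior 0.24, lik 0.18, product 0.04320.
Normalizing constant = 0.28610; the posterior for Coin 3 is its product over the sum, 0.04320/0.28610 = 0.151.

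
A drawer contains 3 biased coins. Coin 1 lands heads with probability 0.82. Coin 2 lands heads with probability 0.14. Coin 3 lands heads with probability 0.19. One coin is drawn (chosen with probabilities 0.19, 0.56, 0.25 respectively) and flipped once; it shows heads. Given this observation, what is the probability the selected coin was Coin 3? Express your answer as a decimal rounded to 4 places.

Posterior probability ≈ 0.1686

P(heads|C1) = 0.82; P(heads|C2) = 0.14; P(heads|C3) = 0.19.
Prior × likelihood for each source: 0.19·0.82=0.1558, 0.56·0.14=0.07840, 0.25·0.19=0.04750. Summing gives P(heads) = 0.28170.
P(Coin 3 | heads) = 0.04750 / 0.28170 = 0.1686.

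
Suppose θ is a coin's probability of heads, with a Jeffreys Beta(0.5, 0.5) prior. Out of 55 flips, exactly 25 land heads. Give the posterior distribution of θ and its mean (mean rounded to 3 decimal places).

Observing 25 successes and 30 failures updates Beta(0.5, 0.5) by adding the success and failure counts to the two shape parameters: α = 0.5+25 = 25.5, β = 0.5+30 = 30.5.
Posterior mean = α/(α+β) = 25.5/56 = 0.455.

Posterior: Beta(25.5, 30.5); mean ≈ 0.455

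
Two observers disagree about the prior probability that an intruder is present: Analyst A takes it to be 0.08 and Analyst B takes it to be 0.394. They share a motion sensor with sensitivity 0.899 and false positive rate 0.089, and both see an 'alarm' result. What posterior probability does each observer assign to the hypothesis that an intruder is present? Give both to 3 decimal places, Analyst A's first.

Analyst A: 0.468; Analyst B: 0.868

P('+'|H) = 0.899, P('+'|¬H) = 0.089.
Analyst A: numerator 0.899·0.08 = 0.071920; evidence = 0.071920+0.089·0.92 = 0.15380; posterior = 0.468.
Analyst B: numerator 0.899·0.394 = 0.35421; evidence = 0.35421+0.089·0.606 = 0.40814; posterior = 0.868.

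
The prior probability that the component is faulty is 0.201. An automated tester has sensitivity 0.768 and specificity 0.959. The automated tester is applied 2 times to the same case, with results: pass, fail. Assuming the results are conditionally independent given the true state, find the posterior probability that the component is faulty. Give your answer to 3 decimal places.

With H the event that the component is faulty, the joint likelihood of the observed sequence is P(data|H) = 0.232·0.768 = 0.17818 and P(data|¬H) = 0.959·0.041 = 0.039319.
Bayes: P(H|data) = 0.201·0.17818 / (0.201·0.17818 + 0.799·0.039319) = 0.035813/0.067229 = 0.5327.

Posterior P(H) ≈ 0.533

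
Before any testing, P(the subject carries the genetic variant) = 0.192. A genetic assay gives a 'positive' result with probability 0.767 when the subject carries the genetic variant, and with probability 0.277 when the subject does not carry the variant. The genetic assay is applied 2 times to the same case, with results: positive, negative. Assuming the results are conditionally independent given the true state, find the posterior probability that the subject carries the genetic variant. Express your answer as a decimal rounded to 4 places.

Posterior P(H) ≈ 0.1749

Let H be the event that the subject carries the genetic variant; start with P(H) = 0.192. P('positive'|H) = 0.767, P('positive'|¬H) = 0.277.
Update on result 1 ('positive'): P(H) ← 0.767·0.1920 / (0.767·0.1920 + 0.277·0.8080) = 0.14726/0.37108 = 0.3969.
Update on result 2 ('negative'): P(H) ← 0.233·0.3969 / (0.233·0.3969 + 0.723·0.6031) = 0.092467/0.52854 = 0.1749.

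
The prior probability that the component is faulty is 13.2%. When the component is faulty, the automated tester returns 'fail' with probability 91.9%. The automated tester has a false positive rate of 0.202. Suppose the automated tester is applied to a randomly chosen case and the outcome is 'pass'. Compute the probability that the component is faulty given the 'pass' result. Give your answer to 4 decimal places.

P(H | E) ≈ 0.0152

Write H for 'the component is faulty'. Prior odds H:¬H = 0.132/0.868 = 0.15207. For the 'pass' outcome, the likelihood ratio is 0.081/0.798 = 0.10150.
Posterior odds = 0.15207 × 0.10150 = 0.015436, so P(H|E) = 0.015436/(1+0.015436) = 0.0152.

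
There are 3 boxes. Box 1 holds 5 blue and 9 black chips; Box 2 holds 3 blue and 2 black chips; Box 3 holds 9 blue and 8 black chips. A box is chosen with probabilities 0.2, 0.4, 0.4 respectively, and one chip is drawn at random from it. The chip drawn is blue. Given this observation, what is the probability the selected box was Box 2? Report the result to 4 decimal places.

Posterior probability ≈ 0.4587

P(blue|Box 1) = 0.3571; P(blue|Box 2) = 0.6; P(blue|Box 3) = 0.5294.
Prior × likelihood for each source: 0.2·0.3571=0.07143, 0.4·0.6=0.2400, 0.4·0.5294=0.2118. Summing gives P(blue) = 0.52319.
P(Box 2 | blue) = 0.2400 / 0.52319 = 0.4587.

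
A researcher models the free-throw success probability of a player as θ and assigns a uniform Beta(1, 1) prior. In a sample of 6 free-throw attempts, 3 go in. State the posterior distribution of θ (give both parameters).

The binomial likelihood is conjugate to the Beta prior: with 3 successes and 3 failures, the posterior is Beta(1+3, 1+3) = Beta(4, 4).

Posterior: Beta(4, 4)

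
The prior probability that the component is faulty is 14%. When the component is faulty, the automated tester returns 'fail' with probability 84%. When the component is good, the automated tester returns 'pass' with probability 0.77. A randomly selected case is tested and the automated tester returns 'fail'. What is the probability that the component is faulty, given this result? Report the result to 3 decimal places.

P(H | E) ≈ 0.373

Write H for 'the component is faulty'. Prior odds H:¬H = 0.14/0.86 = 0.16279. For the 'fail' outcome, the likelihood ratio is 0.84/0.23 = 3.6522.
Posterior odds = 0.16279 × 3.6522 = 0.59454, so P(H|E) = 0.59454/(1+0.59454) = 0.373.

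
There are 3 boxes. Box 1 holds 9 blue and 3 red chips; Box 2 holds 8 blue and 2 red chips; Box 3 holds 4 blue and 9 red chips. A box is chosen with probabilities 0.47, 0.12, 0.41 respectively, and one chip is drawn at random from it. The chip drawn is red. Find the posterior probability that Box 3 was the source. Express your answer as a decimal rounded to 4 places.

Posterior probability ≈ 0.6673

Tabulate prior·likelihood by source: [1] prior 0.47, lik 0.25, product 0.1175; [2] prior 0.12, lik 0.2, product 0.02400; [3] prior 0.41, lik 0.6923, product 0.2838.
Normalizing constant = 0.42535; the posterior for Box 3 is its product over the sum, 0.2838/0.42535 = 0.6673.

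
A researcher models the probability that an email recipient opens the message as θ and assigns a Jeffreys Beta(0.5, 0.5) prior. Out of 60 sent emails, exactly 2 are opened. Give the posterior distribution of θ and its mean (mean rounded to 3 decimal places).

Posterior: Beta(2.5, 58.5); mean ≈ 0.041

Observing 2 successes and 58 failures updates Beta(0.5, 0.5) by adding the success and failure counts to the two shape parameters: α = 0.5+2 = 2.5, β = 0.5+58 = 58.5.
E[θ | data] = 2.5/(2.5+58.5) = 0.041.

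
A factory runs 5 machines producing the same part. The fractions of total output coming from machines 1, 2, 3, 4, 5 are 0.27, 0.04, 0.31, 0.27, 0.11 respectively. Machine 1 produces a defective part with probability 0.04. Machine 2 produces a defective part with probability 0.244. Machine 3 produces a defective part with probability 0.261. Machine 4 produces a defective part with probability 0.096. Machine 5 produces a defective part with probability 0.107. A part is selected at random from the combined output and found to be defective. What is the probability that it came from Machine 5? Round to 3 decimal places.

P(defective|M1) = 0.04; P(defective|M2) = 0.244; P(defective|M3) = 0.261; P(defective|M4) = 0.096; P(defective|M5) = 0.107.
Prior × likelihood for each source: 0.27·0.04=0.01080, 0.04·0.244=0.009760, 0.31·0.261=0.08091, 0.27·0.096=0.02592, 0.11·0.107=0.01177. Summing gives P(defective) = 0.13916.
P(Machine 5 | defective) = 0.01177 / 0.13916 = 0.085.

Posterior probability ≈ 0.085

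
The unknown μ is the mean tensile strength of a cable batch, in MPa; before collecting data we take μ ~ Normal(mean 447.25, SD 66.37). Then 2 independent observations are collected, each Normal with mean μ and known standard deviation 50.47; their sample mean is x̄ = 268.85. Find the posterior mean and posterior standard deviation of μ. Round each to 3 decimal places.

Posterior mean ≈ 308.862; posterior SD ≈ 31.432

Prior precision 1/τ₀² = 1/66.37² = 0.00022702; data precision n/σ² = 2/50.47² = 0.00078517.
Posterior precision = 0.00022702 + 0.00078517 = 0.00101219, giving posterior SD = 1/√0.00101219 = 31.432.
Posterior mean = (0.00022702·447.25 + 0.00078517·268.85) / 0.00101219 = 308.862.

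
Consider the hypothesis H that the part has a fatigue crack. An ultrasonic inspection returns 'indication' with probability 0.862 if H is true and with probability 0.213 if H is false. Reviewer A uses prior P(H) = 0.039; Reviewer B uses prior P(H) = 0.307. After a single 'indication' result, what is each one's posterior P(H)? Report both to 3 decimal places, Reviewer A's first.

Reviewer A: 0.141; Reviewer B: 0.642

The likelihood ratio for an 'indication' result is 0.862/0.213 = 4.0469.
Reviewer A: prior odds 0.039/0.961 = 0.040583; posterior odds 0.16424; posterior probability 0.141.
Reviewer B: prior odds 0.307/0.693 = 0.44300; posterior odds 1.7928; posterior probability 0.642.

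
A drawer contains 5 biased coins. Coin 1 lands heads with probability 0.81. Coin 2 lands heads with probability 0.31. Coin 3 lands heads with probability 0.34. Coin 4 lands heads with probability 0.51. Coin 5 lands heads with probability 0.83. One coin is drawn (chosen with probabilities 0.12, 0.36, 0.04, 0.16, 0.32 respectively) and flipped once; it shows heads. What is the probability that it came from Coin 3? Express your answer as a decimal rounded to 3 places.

Tabulate prior·likelihood by source: [1] prior 0.12, lik 0.81, product 0.09720; [2] prior 0.36, lik 0.31, product 0.1116; [3] prior 0.04, lik 0.34, product 0.01360; [4] prior 0.16, lik 0.51, product 0.08160; [5] prior 0.32, lik 0.83, product 0.2656.
Normalizing constant = 0.56960; the posterior for Coin 3 is its product over the sum, 0.01360/0.56960 = 0.024.

Posterior probability ≈ 0.024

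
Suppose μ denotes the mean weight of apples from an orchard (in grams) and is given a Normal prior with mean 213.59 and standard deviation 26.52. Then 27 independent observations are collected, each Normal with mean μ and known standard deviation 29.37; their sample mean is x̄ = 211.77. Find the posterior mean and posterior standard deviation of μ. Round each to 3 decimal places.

Prior precision 1/τ₀² = 1/26.52² = 0.00142185; data precision n/σ² = 27/29.37² = 0.0313008.
Posterior precision = 0.00142185 + 0.0313008 = 0.0327227, giving posterior SD = 1/√0.0327227 = 5.528.
Posterior mean = (0.00142185·213.59 + 0.0313008·211.77) / 0.0327227 = 211.849.

Posterior mean ≈ 211.849; posterior SD ≈ 5.528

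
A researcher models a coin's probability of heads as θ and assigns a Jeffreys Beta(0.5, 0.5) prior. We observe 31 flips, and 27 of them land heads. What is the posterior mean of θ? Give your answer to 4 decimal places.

The binomial likelihood is conjugate to the Beta prior: with 27 successes and 4 failures, the posterior is Beta(0.5+27, 0.5+4) = Beta(27.5, 4.5).
E[θ | data] = 27.5/(27.5+4.5) = 0.8594.

Posterior mean ≈ 0.8594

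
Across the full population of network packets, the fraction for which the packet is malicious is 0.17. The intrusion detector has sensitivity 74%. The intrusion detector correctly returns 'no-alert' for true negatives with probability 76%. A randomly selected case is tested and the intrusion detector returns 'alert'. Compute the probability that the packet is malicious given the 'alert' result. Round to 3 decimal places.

Write H for 'the packet is malicious'. Prior odds H:¬H = 0.17/0.83 = 0.20482. For the 'alert' outcome, the likelihood ratio is 0.74/0.24 = 3.0833.
Posterior odds = 0.20482 × 3.0833 = 0.63153, so P(H|E) = 0.63153/(1+0.63153) = 0.387.

P(H | E) ≈ 0.387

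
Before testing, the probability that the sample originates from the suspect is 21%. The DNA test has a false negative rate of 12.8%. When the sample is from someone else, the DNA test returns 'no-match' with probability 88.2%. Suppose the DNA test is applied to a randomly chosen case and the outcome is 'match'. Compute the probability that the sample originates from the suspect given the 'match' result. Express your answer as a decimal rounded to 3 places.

Write H for 'the sample originates from the suspect'. Prior odds H:¬H = 0.21/0.79 = 0.26582. For the 'match' outcome, the likelihood ratio is 0.872/0.118 = 7.3898.
Posterior odds = 0.26582 × 7.3898 = 1.9644, so P(H|E) = 1.9644/(1+1.9644) = 0.663.

P(H | E) ≈ 0.663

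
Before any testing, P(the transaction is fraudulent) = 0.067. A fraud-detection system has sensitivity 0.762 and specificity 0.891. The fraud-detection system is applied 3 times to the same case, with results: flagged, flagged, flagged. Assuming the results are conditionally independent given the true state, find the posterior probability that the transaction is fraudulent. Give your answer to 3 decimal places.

Let H be the event that the transaction is fraudulent; start with P(H) = 0.067. P('flagged'|H) = 0.762, P('flagged'|¬H) = 0.109.
Update on result 1 ('flagged'): P(H) ← 0.762·0.0670 / (0.762·0.0670 + 0.109·0.9330) = 0.051054/0.15275 = 0.3342.
Update on result 2 ('flagged'): P(H) ← 0.762·0.3342 / (0.762·0.3342 + 0.109·0.6658) = 0.25468/0.32725 = 0.7782.
Update on result 3 ('flagged'): P(H) ← 0.762·0.7782 / (0.762·0.7782 + 0.109·0.2218) = 0.59302/0.61720 = 0.9608.

Posterior P(H) ≈ 0.961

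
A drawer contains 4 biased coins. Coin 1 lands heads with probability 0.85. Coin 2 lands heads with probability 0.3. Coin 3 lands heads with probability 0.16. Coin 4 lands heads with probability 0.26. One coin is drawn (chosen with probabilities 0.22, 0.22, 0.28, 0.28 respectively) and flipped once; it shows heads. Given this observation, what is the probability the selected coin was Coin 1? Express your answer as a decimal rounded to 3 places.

Tabulate prior·likelihood by source: [1] prior 0.22, lik 0.85, product 0.1870; [2] prior 0.22, lik 0.3, product 0.06600; [3] prior 0.28, lik 0.16, product 0.04480; [4] prior 0.28, lik 0.26, product 0.07280.
Normalizing constant = 0.37060; the posterior for Coin 1 is its product over the sum, 0.1870/0.37060 = 0.505.

Posterior probability ≈ 0.505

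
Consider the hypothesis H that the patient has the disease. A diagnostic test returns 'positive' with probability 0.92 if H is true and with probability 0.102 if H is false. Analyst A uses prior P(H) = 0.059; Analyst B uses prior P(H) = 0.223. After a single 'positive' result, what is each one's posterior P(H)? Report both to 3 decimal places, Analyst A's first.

The likelihood ratio for a 'positive' result is 0.92/0.102 = 9.0196.
Analyst A: prior odds 0.059/0.941 = 0.062699; posterior odds 0.56552; posterior probability 0.361.
Analyst B: prior odds 0.223/0.777 = 0.28700; posterior odds 2.5886; posterior probability 0.721.

Analyst A: 0.361; Analyst B: 0.721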